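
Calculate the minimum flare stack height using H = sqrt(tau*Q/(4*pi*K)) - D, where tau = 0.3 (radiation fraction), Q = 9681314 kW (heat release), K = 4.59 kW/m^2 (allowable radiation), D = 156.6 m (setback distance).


tau*Q/(4*pi*K) = 0.3 * 9681314 / (4 * pi * 4.59) = 50353.9
sqrt(50353.9) = 224.397
H = 224.397 - 156.6 = 67.80

67.80 m


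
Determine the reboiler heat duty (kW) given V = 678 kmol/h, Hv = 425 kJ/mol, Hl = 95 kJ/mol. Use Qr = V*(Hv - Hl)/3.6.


Qr = 678 * (425 - 95) / 3.6 = 678 * 330 / 3.6 = 62150

62150 kW


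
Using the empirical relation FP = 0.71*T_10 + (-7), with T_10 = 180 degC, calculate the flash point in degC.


FP = 0.71 * 180 + (-7) = 120.8

120.8 degC


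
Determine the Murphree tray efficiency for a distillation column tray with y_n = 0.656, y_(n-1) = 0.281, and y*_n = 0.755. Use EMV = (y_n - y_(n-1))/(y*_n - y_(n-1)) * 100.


Murphree vapor efficiency: EMV = (y_n - y_(n-1)) / (y*_n - y_(n-1)) * 100
EMV = (0.656 - 0.281) / (0.755 - 0.281) * 100 = 0.375 / 0.474 * 100 = 79.11

79.11 %


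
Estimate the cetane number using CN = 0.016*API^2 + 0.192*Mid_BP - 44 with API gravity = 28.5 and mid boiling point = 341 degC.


CN = 0.016 * 28.5^2 + 0.192 * 341 - 44
CN = 12.996 + 65.472 - 44 = 34.468

34.468


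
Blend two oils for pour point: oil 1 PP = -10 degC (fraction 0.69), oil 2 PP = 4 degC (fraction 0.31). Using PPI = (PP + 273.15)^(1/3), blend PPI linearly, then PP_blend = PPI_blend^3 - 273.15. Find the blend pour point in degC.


PPI_1 = (-10 + 273.15)^(1/3) = 6.408176
PPI_2 = (4 + 273.15)^(1/3) = 6.51986
PPI_blend = 0.69 * 6.408176 + 0.31 * 6.51986 = 6.442798
PP_blend = 6.442798^3 - 273.15 = 267.4383 - 273.15 = -5.71

-5.71 degC


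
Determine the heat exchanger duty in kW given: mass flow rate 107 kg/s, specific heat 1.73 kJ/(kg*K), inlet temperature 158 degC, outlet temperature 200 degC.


Q = m_dot * cp * delta_T
delta_T = 200 - 158 = 42 K
Q = 107 * 1.73 * 42
= 185.11 * 42
= 7774.62 kW

7774.62 kW


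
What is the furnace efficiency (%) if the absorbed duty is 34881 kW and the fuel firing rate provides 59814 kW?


Furnace efficiency = Q_absorbed / Q_fuel * 100
= 34881 / 59814 * 100 = 58.32

58.32 %


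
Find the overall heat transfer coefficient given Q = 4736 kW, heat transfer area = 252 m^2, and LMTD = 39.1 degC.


From Q = U*A*LMTD, U = Q / (A * LMTD)
U = 4736 / (252 * 39.1) = 4736 / 9853.2 = 0.4807

0.4807 kW/(m^2*K)


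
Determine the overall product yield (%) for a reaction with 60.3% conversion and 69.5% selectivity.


Overall yield = conversion (%) * selectivity (%) / 100
Conversion = 60.3%, Selectivity = 69.5%
Y = 60.3 * 69.5 / 100
= 41.9085 %

41.9085 %


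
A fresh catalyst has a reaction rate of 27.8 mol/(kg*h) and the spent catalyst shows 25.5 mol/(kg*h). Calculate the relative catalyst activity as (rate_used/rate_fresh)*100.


Activity (%) = (rate_used / rate_fresh) * 100
rate_used = 25.5, rate_fresh = 27.8
= (25.5 / 27.8) * 100
= 0.9173 * 100 = 91.73

91.73 %


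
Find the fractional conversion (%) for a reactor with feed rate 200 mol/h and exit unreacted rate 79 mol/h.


X = (F_in - F_out) / F_in * 100
Moles reacted = 200 - 79 = 121
X = 121 / 200 * 100
= 0.6050 * 100
= 60.50 %

60.50 %


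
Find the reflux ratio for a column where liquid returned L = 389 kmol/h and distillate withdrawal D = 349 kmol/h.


Reflux ratio definition: R = L / D (liquid returned / distillate withdrawn)
L = 389 kmol/h, D = 349 kmol/h
R = 389 / 349 = 1.115

1.115


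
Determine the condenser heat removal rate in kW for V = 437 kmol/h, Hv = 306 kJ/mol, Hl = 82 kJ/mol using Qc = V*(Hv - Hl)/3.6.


Qc = 437 * (306 - 82) / 3.6 = 437 * 224 / 3.6 = 27190

27190 kW


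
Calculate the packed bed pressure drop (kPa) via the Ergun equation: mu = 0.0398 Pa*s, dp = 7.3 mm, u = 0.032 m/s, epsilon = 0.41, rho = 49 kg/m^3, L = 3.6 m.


dp = 7.3 mm = 0.0073 m
Viscous term = 150*0.0398*0.032*(1-0.41)^2 / (0.0073^2*0.41^3) = 18106.4
Inertial term = 1.75*49*0.032^2*(1-0.41) / (0.0073*0.41^3) = 102.97
dP/L = 18106.4 + 102.97 = 18209.4 Pa/m
dP = 18209.4 * 3.6 / 1000 = 65.55 kPa

65.55 kPa


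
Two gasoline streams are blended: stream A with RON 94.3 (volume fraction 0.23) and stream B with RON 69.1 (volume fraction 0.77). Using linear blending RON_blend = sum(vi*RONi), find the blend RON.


Linear blending: RON_blend = sum(vi * RONi)
Contribution 1: 0.23 * 94.3 = 21.689
Contribution 2: 0.77 * 69.1 = 53.207
RON_blend = 21.689 + 53.207 = 74.896

74.896


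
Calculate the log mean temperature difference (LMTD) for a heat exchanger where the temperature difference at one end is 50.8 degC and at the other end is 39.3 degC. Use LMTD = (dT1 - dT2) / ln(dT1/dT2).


LMTD = (dT1 - dT2) / ln(dT1/dT2)
= (50.8 - 39.3) / ln(50.8 / 39.3) = 11.5 / 0.256672 = 44.80

44.80 degC


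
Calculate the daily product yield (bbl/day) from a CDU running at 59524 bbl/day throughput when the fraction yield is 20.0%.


Crude throughput = 59524 bbl/day
Fraction yield = 20.0%
yield = throughput * fraction / 100
yield = 59524 * 20.0 / 100 = 11904.8

11904.8 bbl/day


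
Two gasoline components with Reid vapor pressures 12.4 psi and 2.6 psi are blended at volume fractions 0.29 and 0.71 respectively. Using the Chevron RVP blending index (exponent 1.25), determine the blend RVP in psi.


Chevron index: RVP_blend = (sum xi*RVPi^1.25)^(1/1.25)
RVP^1.25 terms: 0.29 * 12.4^1.25 + 0.71 * 2.6^1.25 = 9.09209
RVP_blend = 9.09209^(1/1.25) = 5.847

5.847 psi


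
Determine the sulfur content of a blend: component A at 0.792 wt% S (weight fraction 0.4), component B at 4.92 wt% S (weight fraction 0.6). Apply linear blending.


Linear sulfur blending: S_blend = x1*S1 + x2*S2
Contribution 1: 0.4 * 0.792 = 0.3168 wt%
Contribution 2: 0.6 * 4.92 = 2.952 wt%
S_blend = 0.3168 + 2.952 = 3.2688

3.2688 wt%


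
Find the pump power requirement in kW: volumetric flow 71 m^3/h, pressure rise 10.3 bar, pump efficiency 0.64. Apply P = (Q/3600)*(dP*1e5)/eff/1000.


Q = 71 / 3600 = 0.0197222 m^3/s
P = 0.0197222 * (10.3 * 1e5) / 0.64 / 1000 = 31.74

31.74 kW


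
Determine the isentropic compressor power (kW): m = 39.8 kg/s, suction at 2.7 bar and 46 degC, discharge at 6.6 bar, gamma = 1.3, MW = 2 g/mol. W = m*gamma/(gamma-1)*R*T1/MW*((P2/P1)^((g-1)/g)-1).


Isentropic work: W = m*(gamma/(gamma-1))*(R*T1/MW)*((P2/P1)^((gamma-1)/gamma) - 1)
T1 = 46 + 273.15 = 319.15 K
Pressure ratio = 6.6 / 2.7 = 2.44444
Exponent = (1.3 - 1)/1.3 = 0.230769
(P2/P1)^exp - 1 = 2.44444^0.230769 - 1 = 0.229079
W = 39.8 * 1.3 / 0.3 * 8.314 * 319.15 / 2 * 0.229079 = 52420

52420 kW


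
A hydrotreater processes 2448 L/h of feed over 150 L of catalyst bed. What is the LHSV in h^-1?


LHSV = volumetric feed rate / catalyst volume
= 2448 L/h / 150 L
= 16.32 h^-1

16.32 h^-1


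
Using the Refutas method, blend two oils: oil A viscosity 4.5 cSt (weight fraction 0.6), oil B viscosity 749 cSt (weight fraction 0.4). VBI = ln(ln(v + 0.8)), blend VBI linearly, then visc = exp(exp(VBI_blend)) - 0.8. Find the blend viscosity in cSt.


Refutas method: VBN_i = 14.534*ln(ln(visc_i + 0.8)) + 10.975, blended linearly by mass fraction; since VBN is linear in VBI_i = ln(ln(visc_i + 0.8)) and the fractions sum to 1, blend VBI directly: visc = exp(exp(VBI_blend)) - 0.8
VBI_1 = ln(ln(4.5 + 0.8)) = 0.51145
VBI_2 = ln(ln(749 + 0.8)) = 1.89007
VBI_blend = 0.6 * 0.51145 + 0.4 * 1.89007 = 1.0629
visc_blend = exp(exp(1.0629)) - 0.8 = 17.28

17.28 cSt


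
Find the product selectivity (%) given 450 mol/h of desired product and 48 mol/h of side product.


Selectivity = desired / (desired + undesired) * 100
Total products = 450 + 48 = 498 mol/h
S = 450 / 498 * 100
= 0.9036 * 100
= 90.36 %

90.36 %


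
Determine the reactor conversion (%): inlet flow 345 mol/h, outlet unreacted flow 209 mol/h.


X = (F_in - F_out) / F_in * 100
Moles reacted = 345 - 209 = 136
X = 136 / 345 * 100
= 0.3942 * 100
= 39.42 %

39.42 %


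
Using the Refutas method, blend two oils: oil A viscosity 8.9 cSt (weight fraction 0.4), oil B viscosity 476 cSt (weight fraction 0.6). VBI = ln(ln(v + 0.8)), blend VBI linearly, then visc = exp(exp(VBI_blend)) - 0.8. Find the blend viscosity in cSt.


Refutas method: VBN_i = 14.534*ln(ln(visc_i + 0.8)) + 10.975, blended linearly by mass fraction; since VBN is linear in VBI_i = ln(ln(visc_i + 0.8)) and the fractions sum to 1, blend VBI directly: visc = exp(exp(VBI_blend)) - 0.8
VBI_1 = ln(ln(8.9 + 0.8)) = 0.820716
VBI_2 = ln(ln(476 + 0.8)) = 1.81923
VBI_blend = 0.4 * 0.820716 + 0.6 * 1.81923 = 1.41982
visc_blend = exp(exp(1.41982)) - 0.8 = 61.78

61.78 cSt


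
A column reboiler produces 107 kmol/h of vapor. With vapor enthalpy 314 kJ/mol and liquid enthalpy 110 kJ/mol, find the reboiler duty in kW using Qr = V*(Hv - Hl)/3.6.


Qr = 107 * (314 - 110) / 3.6 = 107 * 204 / 3.6 = 6063

6063 kW


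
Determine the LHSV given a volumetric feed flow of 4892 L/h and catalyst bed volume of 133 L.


LHSV = volumetric feed rate / catalyst volume
= 4892 L/h / 133 L
= 36.78 h^-1

36.78 h^-1


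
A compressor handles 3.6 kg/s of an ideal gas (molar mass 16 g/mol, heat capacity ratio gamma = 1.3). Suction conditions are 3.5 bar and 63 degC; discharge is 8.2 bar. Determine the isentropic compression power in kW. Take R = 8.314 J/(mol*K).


Isentropic work: W = m*(gamma/(gamma-1))*(R*T1/MW)*((P2/P1)^((gamma-1)/gamma) - 1)
T1 = 63 + 273.15 = 336.15 K
Pressure ratio = 8.2 / 3.5 = 2.34286
Exponent = (1.3 - 1)/1.3 = 0.230769
(P2/P1)^exp - 1 = 2.34286^0.230769 - 1 = 0.217099
W = 3.6 * 1.3 / 0.3 * 8.314 * 336.15 / 16 * 0.217099 = 591.6

591.6 kW


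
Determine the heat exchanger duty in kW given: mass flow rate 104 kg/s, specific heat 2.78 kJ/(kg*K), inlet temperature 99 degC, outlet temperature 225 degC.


Q = m_dot * cp * delta_T
delta_T = 225 - 99 = 126 K
Q = 104 * 2.78 * 126
= 289.12 * 126
= 36429.12 kW

36429.12 kW


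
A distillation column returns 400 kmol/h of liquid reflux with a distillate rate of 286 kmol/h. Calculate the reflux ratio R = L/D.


Reflux ratio definition: R = L / D (liquid returned / distillate withdrawn)
L = 400 kmol/h, D = 286 kmol/h
R = 400 / 286 = 1.399

1.399


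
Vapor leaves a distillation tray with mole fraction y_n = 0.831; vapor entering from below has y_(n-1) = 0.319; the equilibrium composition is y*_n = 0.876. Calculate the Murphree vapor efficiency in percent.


Murphree vapor efficiency: EMV = (y_n - y_(n-1)) / (y*_n - y_(n-1)) * 100
EMV = (0.831 - 0.319) / (0.876 - 0.319) * 100 = 0.512 / 0.557 * 100 = 91.92

91.92 %


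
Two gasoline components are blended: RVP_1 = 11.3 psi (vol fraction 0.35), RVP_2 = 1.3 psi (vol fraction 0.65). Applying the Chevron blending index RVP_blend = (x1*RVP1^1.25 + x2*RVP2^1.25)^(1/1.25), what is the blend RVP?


Chevron index: RVP_blend = (sum xi*RVPi^1.25)^(1/1.25)
RVP^1.25 terms: 0.35 * 11.3^1.25 + 0.65 * 1.3^1.25 = 8.15359
RVP_blend = 8.15359^(1/1.25) = 5.359

5.359 psi


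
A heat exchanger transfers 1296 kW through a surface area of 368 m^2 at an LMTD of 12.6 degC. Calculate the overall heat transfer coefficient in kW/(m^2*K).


From Q = U*A*LMTD, U = Q / (A * LMTD)
U = 1296 / (368 * 12.6) = 1296 / 4636.8 = 0.2795

0.2795 kW/(m^2*K)


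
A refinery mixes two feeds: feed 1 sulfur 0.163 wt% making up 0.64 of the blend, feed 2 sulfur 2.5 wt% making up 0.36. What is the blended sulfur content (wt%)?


Linear sulfur blending: S_blend = x1*S1 + x2*S2
Contribution 1: 0.64 * 0.163 = 0.10432 wt%
Contribution 2: 0.36 * 2.5 = 0.9 wt%
S_blend = 0.10432 + 0.9 = 1.00432

1.00432 wt%


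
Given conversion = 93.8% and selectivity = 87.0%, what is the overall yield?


Overall yield = conversion (%) * selectivity (%) / 100
Conversion = 93.8%, Selectivity = 87.0%
Y = 93.8 * 87.0 / 100
= 81.606 %

81.606 %


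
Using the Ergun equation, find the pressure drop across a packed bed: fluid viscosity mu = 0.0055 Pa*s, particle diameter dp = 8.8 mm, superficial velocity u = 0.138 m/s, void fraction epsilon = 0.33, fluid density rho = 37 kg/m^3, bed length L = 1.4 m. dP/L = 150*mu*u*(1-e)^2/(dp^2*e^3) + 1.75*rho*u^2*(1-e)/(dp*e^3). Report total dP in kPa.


dp = 8.8 mm = 0.0088 m
Viscous term = 150*0.0055*0.138*(1-0.33)^2 / (0.0088^2*0.33^3) = 18364.3
Inertial term = 1.75*37*0.138^2*(1-0.33) / (0.0088*0.33^3) = 2612.45
dP/L = 18364.3 + 2612.45 = 20976.8 Pa/m
dP = 20976.8 * 1.4 / 1000 = 29.37 kPa

29.37 kPa


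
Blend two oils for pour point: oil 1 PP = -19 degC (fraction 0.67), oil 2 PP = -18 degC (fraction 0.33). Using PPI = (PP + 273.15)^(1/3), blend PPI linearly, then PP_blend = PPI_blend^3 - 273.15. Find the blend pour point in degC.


PPI_1 = (-19 + 273.15)^(1/3) = 6.334272
PPI_2 = (-18 + 273.15)^(1/3) = 6.342569
PPI_blend = 0.67 * 6.334272 + 0.33 * 6.342569 = 6.33701
PP_blend = 6.33701^3 - 273.15 = 254.4797 - 273.15 = -18.67

-18.67 degC


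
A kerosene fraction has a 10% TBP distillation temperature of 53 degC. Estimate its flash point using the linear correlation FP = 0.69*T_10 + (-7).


FP = 0.69 * 53 + (-7) = 29.57

29.57 degC


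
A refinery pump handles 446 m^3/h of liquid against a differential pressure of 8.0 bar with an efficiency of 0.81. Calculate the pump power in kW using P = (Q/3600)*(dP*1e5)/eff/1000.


Q = 446 / 3600 = 0.123889 m^3/s
P = 0.123889 * (8.0 * 1e5) / 0.81 / 1000 = 122.4

122.4 kW


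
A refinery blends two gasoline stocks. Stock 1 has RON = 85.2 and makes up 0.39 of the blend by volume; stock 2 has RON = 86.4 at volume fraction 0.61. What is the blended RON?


Linear blending: RON_blend = sum(vi * RONi)
Contribution 1: 0.39 * 85.2 = 33.228
Contribution 2: 0.61 * 86.4 = 52.704
RON_blend = 33.228 + 52.704 = 85.932

85.932


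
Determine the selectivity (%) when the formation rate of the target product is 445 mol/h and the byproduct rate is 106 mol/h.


Selectivity = desired / (desired + undesired) * 100
Total products = 445 + 106 = 551 mol/h
S = 445 / 551 * 100
= 0.8076 * 100
= 80.76 %

80.76 %


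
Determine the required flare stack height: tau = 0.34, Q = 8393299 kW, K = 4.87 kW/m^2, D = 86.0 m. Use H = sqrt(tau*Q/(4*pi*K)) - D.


tau*Q/(4*pi*K) = 0.34 * 8393299 / (4 * pi * 4.87) = 46630.8
sqrt(46630.8) = 215.942
H = 215.942 - 86.0 = 129.9

129.9 m


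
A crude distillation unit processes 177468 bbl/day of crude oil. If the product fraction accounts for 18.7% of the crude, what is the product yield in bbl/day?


Crude throughput = 177468 bbl/day
Fraction yield = 18.7%
yield = throughput * fraction / 100
yield = 177468 * 18.7 / 100 = 33186.516

33186.516 bbl/day


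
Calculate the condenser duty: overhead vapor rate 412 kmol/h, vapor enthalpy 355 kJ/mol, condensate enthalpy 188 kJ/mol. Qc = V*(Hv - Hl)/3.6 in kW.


Qc = 412 * (355 - 188) / 3.6 = 412 * 167 / 3.6 = 19110

19110 kW


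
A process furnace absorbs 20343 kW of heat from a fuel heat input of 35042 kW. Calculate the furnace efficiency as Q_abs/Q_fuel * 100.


Furnace efficiency = Q_absorbed / Q_fuel * 100
= 20343 / 35042 * 100 = 58.05

58.05 %


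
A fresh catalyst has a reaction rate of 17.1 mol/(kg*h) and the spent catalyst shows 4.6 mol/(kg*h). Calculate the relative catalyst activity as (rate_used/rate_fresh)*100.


Activity (%) = (rate_used / rate_fresh) * 100
rate_used = 4.6, rate_fresh = 17.1
= (4.6 / 17.1) * 100
= 0.2690 * 100 = 26.90

26.90 %


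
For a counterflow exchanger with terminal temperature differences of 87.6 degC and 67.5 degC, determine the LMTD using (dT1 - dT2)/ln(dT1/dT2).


LMTD = (dT1 - dT2) / ln(dT1/dT2)
= (87.6 - 67.5) / ln(87.6 / 67.5) = 20.1 / 0.260653 = 77.11

77.11 degC


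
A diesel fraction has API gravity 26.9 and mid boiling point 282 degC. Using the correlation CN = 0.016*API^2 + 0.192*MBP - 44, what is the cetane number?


CN = 0.016 * 26.9^2 + 0.192 * 282 - 44
CN = 11.57776 + 54.144 - 44 = 21.72176

21.72176


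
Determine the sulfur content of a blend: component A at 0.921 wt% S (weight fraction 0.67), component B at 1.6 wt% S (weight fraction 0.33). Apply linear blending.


Linear sulfur blending: S_blend = x1*S1 + x2*S2
Contribution 1: 0.67 * 0.921 = 0.61707 wt%
Contribution 2: 0.33 * 1.6 = 0.528 wt%
S_blend = 0.61707 + 0.528 = 1.14507

1.14507 wt%


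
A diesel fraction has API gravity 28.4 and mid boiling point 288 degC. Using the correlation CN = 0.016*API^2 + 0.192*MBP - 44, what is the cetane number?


CN = 0.016 * 28.4^2 + 0.192 * 288 - 44
CN = 12.90496 + 55.296 - 44 = 24.20096

24.20096


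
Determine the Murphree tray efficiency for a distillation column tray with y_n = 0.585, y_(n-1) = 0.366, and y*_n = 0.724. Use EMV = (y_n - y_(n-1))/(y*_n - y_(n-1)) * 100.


Murphree vapor efficiency: EMV = (y_n - y_(n-1)) / (y*_n - y_(n-1)) * 100
EMV = (0.585 - 0.366) / (0.724 - 0.366) * 100 = 0.219 / 0.358 * 100 = 61.17

61.17 %


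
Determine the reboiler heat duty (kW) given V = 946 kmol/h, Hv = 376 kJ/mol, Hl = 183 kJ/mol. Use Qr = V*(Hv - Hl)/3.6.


Qr = 946 * (376 - 183) / 3.6 = 946 * 193 / 3.6 = 50720

50720 kW


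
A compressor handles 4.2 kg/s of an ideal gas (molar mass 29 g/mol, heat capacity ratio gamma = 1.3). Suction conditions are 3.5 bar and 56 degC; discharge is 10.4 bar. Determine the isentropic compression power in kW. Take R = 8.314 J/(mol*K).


Isentropic work: W = m*(gamma/(gamma-1))*(R*T1/MW)*((P2/P1)^((gamma-1)/gamma) - 1)
T1 = 56 + 273.15 = 329.15 K
Pressure ratio = 10.4 / 3.5 = 2.97143
Exponent = (1.3 - 1)/1.3 = 0.230769
(P2/P1)^exp - 1 = 2.97143^0.230769 - 1 = 0.285718
W = 4.2 * 1.3 / 0.3 * 8.314 * 329.15 / 29 * 0.285718 = 490.7

490.7 kW


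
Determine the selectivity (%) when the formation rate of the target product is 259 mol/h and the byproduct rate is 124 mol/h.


Selectivity = desired / (desired + undesired) * 100
Total products = 259 + 124 = 383 mol/h
S = 259 / 383 * 100
= 0.6762 * 100
= 67.62 %

67.62 %


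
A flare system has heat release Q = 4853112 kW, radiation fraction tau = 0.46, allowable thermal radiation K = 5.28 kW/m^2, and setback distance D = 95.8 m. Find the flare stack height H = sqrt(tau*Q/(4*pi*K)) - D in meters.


tau*Q/(4*pi*K) = 0.46 * 4853112 / (4 * pi * 5.28) = 33646.1
sqrt(33646.1) = 183.429
H = 183.429 - 95.8 = 87.63

87.63 m


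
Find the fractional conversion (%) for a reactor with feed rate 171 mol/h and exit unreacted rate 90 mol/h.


X = (F_in - F_out) / F_in * 100
Moles reacted = 171 - 90 = 81
X = 81 / 171 * 100
= 0.4737 * 100
= 47.37 %

47.37 %


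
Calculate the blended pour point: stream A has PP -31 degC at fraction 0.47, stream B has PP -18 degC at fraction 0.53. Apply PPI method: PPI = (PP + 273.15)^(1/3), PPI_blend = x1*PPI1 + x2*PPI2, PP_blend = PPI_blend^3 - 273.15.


PPI_1 = (-31 + 273.15)^(1/3) = 6.232967
PPI_2 = (-18 + 273.15)^(1/3) = 6.342569
PPI_blend = 0.47 * 6.232967 + 0.53 * 6.342569 = 6.291056
PP_blend = 6.291056^3 - 273.15 = 248.9835 - 273.15 = -24.17

-24.17 degC


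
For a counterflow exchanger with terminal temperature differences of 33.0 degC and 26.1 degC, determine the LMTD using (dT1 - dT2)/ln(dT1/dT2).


LMTD = (dT1 - dT2) / ln(dT1/dT2)
= (33.0 - 26.1) / ln(33.0 / 26.1) = 6.9 / 0.234572 = 29.42

29.42 degC


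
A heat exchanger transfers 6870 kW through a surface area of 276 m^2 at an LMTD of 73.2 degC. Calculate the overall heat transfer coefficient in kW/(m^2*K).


From Q = U*A*LMTD, U = Q / (A * LMTD)
U = 6870 / (276 * 73.2) = 6870 / 20203.2 = 0.3400

0.3400 kW/(m^2*K)


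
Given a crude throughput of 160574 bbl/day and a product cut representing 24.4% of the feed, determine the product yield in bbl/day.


Crude throughput = 160574 bbl/day
Fraction yield = 24.4%
yield = throughput * fraction / 100
yield = 160574 * 24.4 / 100 = 39180.056

39180.056 bbl/day


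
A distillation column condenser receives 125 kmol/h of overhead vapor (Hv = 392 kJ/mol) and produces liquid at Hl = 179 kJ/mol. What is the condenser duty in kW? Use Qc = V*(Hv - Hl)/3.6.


Qc = 125 * (392 - 179) / 3.6 = 125 * 213 / 3.6 = 7396

7396 kW


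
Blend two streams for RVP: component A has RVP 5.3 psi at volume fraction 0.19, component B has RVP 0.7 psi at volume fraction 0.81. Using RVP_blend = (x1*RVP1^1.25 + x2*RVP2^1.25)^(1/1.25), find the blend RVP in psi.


Chevron index: RVP_blend = (sum xi*RVPi^1.25)^(1/1.25)
RVP^1.25 terms: 0.19 * 5.3^1.25 + 0.81 * 0.7^1.25 = 2.04654
RVP_blend = 2.04654^(1/1.25) = 1.773

1.773 psi


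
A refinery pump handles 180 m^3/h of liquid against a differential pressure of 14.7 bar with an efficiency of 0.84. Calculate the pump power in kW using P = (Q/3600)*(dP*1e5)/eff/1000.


Q = 180 / 3600 = 0.05 m^3/s
P = 0.05 * (14.7 * 1e5) / 0.84 / 1000 = 87.50

87.50 kW


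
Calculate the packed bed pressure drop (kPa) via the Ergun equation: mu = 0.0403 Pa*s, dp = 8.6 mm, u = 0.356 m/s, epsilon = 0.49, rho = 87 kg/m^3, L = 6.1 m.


dp = 8.6 mm = 0.0086 m
Viscous term = 150*0.0403*0.356*(1-0.49)^2 / (0.0086^2*0.49^3) = 64328.2
Inertial term = 1.75*87*0.356^2*(1-0.49) / (0.0086*0.49^3) = 9726.15
dP/L = 64328.2 + 9726.15 = 74054.3 Pa/m
dP = 74054.3 * 6.1 / 1000 = 451.7 kPa

451.7 kPa


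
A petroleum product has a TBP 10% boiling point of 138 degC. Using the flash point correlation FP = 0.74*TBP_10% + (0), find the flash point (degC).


FP = 0.74 * 138 + (0) = 102.12

102.12 degC


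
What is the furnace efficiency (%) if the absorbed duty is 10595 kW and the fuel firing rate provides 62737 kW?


Furnace efficiency = Q_absorbed / Q_fuel * 100
= 10595 / 62737 * 100 = 16.89

16.89 %


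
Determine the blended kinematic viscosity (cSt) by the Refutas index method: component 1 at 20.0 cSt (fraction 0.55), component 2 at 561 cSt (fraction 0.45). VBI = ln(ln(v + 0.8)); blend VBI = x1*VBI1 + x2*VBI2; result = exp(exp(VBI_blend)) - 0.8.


Refutas method: VBN_i = 14.534*ln(ln(visc_i + 0.8)) + 10.975, blended linearly by mass fraction; since VBN is linear in VBI_i = ln(ln(visc_i + 0.8)) and the fractions sum to 1, blend VBI directly: visc = exp(exp(VBI_blend)) - 0.8
VBI_1 = ln(ln(20.0 + 0.8)) = 1.1102
VBI_2 = ln(ln(561 + 0.8)) = 1.84548
VBI_blend = 0.55 * 1.1102 + 0.45 * 1.84548 = 1.44108
visc_blend = exp(exp(1.44108)) - 0.8 = 67.59

67.59 cSt


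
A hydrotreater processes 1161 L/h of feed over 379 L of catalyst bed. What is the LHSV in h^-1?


LHSV = volumetric feed rate / catalyst volume
= 1161 L/h / 379 L
= 3.063 h^-1

3.063 h^-1


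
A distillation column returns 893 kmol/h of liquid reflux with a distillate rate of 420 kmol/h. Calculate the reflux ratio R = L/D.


Reflux ratio definition: R = L / D (liquid returned / distillate withdrawn)
L = 893 kmol/h, D = 420 kmol/h
R = 893 / 420 = 2.126

2.126


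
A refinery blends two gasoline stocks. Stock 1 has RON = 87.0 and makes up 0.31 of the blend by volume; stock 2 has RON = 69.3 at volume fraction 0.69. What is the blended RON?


Linear blending: RON_blend = sum(vi * RONi)
Contribution 1: 0.31 * 87.0 = 26.97
Contribution 2: 0.69 * 69.3 = 47.817
RON_blend = 26.97 + 47.817 = 74.787

74.787


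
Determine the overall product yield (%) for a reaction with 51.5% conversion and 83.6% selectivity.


Overall yield = conversion (%) * selectivity (%) / 100
Conversion = 51.5%, Selectivity = 83.6%
Y = 51.5 * 83.6 / 100
= 43.054 %

43.054 %


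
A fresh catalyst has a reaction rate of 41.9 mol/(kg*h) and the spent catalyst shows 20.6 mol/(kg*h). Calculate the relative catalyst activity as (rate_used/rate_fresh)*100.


Activity (%) = (rate_used / rate_fresh) * 100
rate_used = 20.6, rate_fresh = 41.9
= (20.6 / 41.9) * 100
= 0.4916 * 100 = 49.16

49.16 %


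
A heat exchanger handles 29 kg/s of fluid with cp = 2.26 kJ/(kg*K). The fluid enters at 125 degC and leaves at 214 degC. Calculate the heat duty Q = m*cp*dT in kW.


Q = m_dot * cp * delta_T
delta_T = 214 - 125 = 89 K
Q = 29 * 2.26 * 89
= 65.54 * 89
= 5833.06 kW

5833.06 kW


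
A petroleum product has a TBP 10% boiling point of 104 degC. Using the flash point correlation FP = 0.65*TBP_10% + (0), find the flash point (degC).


FP = 0.65 * 104 + (0) = 67.6

67.6 degC


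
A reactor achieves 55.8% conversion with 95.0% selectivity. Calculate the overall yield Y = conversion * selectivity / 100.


Overall yield = conversion (%) * selectivity (%) / 100
Conversion = 55.8%, Selectivity = 95.0%
Y = 55.8 * 95.0 / 100
= 53.01 %

53.01 %


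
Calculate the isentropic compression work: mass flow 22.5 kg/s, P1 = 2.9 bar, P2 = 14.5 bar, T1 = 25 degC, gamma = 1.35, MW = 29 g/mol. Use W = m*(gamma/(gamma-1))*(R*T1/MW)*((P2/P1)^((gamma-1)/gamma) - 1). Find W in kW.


Isentropic work: W = m*(gamma/(gamma-1))*(R*T1/MW)*((P2/P1)^((gamma-1)/gamma) - 1)
T1 = 25 + 273.15 = 298.15 K
Pressure ratio = 14.5 / 2.9 = 5
Exponent = (1.35 - 1)/1.35 = 0.259259
(P2/P1)^exp - 1 = 5^0.259259 - 1 = 0.517799
W = 22.5 * 1.35 / 0.35 * 8.314 * 298.15 / 29 * 0.517799 = 3841

3841 kW


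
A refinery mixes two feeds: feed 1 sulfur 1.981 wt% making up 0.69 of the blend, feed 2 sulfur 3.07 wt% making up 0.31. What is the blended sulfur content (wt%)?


Linear sulfur blending: S_blend = x1*S1 + x2*S2
Contribution 1: 0.69 * 1.981 = 1.36689 wt%
Contribution 2: 0.31 * 3.07 = 0.9517 wt%
S_blend = 1.36689 + 0.9517 = 2.31859

2.31859 wt%


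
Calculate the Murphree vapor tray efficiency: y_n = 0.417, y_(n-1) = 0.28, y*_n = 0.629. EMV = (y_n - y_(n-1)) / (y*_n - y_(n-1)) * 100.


Murphree vapor efficiency: EMV = (y_n - y_(n-1)) / (y*_n - y_(n-1)) * 100
EMV = (0.417 - 0.28) / (0.629 - 0.28) * 100 = 0.137 / 0.349 * 100 = 39.26

39.26 %


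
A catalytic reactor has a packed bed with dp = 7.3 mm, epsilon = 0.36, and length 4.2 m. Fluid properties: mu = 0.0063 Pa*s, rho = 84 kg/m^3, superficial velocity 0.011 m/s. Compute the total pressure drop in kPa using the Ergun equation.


dp = 7.3 mm = 0.0073 m
Viscous term = 150*0.0063*0.011*(1-0.36)^2 / (0.0073^2*0.36^3) = 1712.5
Inertial term = 1.75*84*0.011^2*(1-0.36) / (0.0073*0.36^3) = 33.4235
dP/L = 1712.5 + 33.4235 = 1745.92 Pa/m
dP = 1745.92 * 4.2 / 1000 = 7.333 kPa

7.333 kPa


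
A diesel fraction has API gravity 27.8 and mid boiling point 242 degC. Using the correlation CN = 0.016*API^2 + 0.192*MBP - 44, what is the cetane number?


CN = 0.016 * 27.8^2 + 0.192 * 242 - 44
CN = 12.36544 + 46.464 - 44 = 14.82944

14.82944


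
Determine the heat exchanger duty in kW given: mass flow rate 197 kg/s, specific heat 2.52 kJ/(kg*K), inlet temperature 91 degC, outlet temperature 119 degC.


Q = m_dot * cp * delta_T
delta_T = 119 - 91 = 28 K
Q = 197 * 2.52 * 28
= 496.44 * 28
= 13900.32 kW

13900.32 kW


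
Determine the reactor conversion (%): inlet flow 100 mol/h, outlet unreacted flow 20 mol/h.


X = (F_in - F_out) / F_in * 100
Moles reacted = 100 - 20 = 80
X = 80 / 100 * 100
= 0.8000 * 100
= 80.00 %

80.00 %


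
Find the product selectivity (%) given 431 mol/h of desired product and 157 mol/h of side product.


Selectivity = desired / (desired + undesired) * 100
Total products = 431 + 157 = 588 mol/h
S = 431 / 588 * 100
= 0.7330 * 100
= 73.30 %

73.30 %


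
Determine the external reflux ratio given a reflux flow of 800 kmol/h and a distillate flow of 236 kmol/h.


Reflux ratio definition: R = L / D (liquid returned / distillate withdrawn)
L = 800 kmol/h, D = 236 kmol/h
R = 800 / 236 = 3.390

3.390


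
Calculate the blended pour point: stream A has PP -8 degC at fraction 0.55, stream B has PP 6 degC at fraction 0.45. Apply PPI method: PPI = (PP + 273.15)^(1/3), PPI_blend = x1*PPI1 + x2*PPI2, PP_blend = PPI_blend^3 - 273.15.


PPI_1 = (-8 + 273.15)^(1/3) = 6.42437
PPI_2 = (6 + 273.15)^(1/3) = 6.535506
PPI_blend = 0.55 * 6.42437 + 0.45 * 6.535506 = 6.474381
PP_blend = 6.474381^3 - 273.15 = 271.3906 - 273.15 = -1.76

-1.76 degC


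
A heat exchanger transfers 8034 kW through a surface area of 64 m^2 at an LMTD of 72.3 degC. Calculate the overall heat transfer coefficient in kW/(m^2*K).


From Q = U*A*LMTD, U = Q / (A * LMTD)
U = 8034 / (64 * 72.3) = 8034 / 4627.2 = 1.736

1.736 kW/(m^2*K)


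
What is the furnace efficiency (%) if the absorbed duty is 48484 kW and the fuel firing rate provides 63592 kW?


Furnace efficiency = Q_absorbed / Q_fuel * 100
= 48484 / 63592 * 100 = 76.24

76.24 %


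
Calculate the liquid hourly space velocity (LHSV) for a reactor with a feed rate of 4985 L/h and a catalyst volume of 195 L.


LHSV = volumetric feed rate / catalyst volume
= 4985 L/h / 195 L
= 25.56 h^-1

25.56 h^-1


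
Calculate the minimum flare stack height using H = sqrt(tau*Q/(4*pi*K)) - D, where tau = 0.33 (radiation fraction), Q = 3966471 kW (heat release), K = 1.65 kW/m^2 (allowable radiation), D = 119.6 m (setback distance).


tau*Q/(4*pi*K) = 0.33 * 3966471 / (4 * pi * 1.65) = 63128.3
sqrt(63128.3) = 251.253
H = 251.253 - 119.6 = 131.7

131.7 m


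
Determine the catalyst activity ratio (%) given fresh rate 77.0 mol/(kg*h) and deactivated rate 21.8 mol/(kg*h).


Activity (%) = (rate_used / rate_fresh) * 100
rate_used = 21.8, rate_fresh = 77.0
= (21.8 / 77.0) * 100
= 0.2831 * 100 = 28.31

28.31 %


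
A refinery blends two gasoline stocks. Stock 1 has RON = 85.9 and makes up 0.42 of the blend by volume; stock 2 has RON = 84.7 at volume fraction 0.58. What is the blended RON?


Linear blending: RON_blend = sum(vi * RONi)
Contribution 1: 0.42 * 85.9 = 36.078
Contribution 2: 0.58 * 84.7 = 49.126
RON_blend = 36.078 + 49.126 = 85.204

85.204


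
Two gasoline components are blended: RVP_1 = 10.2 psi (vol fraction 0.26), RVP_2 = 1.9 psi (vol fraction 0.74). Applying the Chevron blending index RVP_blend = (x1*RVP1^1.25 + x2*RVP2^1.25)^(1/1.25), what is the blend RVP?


Chevron index: RVP_blend = (sum xi*RVPi^1.25)^(1/1.25)
RVP^1.25 terms: 0.26 * 10.2^1.25 + 0.74 * 1.9^1.25 = 6.39012
RVP_blend = 6.39012^(1/1.25) = 4.410

4.410 psi


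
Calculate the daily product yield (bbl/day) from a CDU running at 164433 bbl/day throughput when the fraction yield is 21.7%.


Crude throughput = 164433 bbl/day
Fraction yield = 21.7%
yield = throughput * fraction / 100
yield = 164433 * 21.7 / 100 = 35681.961

35681.961 bbl/day


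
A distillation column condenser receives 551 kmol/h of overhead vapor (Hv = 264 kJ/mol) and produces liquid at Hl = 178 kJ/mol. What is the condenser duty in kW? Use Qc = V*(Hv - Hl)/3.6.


Qc = 551 * (264 - 178) / 3.6 = 551 * 86 / 3.6 = 13160

13160 kW


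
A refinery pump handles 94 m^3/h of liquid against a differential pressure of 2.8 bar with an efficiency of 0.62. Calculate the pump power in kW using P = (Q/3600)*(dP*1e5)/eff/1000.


Q = 94 / 3600 = 0.0261111 m^3/s
P = 0.0261111 * (2.8 * 1e5) / 0.62 / 1000 = 11.79

11.79 kW


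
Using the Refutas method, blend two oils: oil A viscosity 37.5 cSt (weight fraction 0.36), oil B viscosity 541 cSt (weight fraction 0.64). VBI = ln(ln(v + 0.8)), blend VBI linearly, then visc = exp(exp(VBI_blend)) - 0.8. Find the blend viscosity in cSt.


Refutas method: VBN_i = 14.534*ln(ln(visc_i + 0.8)) + 10.975, blended linearly by mass fraction; since VBN is linear in VBI_i = ln(ln(visc_i + 0.8)) and the fractions sum to 1, blend VBI directly: visc = exp(exp(VBI_blend)) - 0.8
VBI_1 = ln(ln(37.5 + 0.8)) = 1.29348
VBI_2 = ln(ln(541 + 0.8)) = 1.83974
VBI_blend = 0.36 * 1.29348 + 0.64 * 1.83974 = 1.64309
visc_blend = exp(exp(1.64309)) - 0.8 = 175.3

175.3 cSt


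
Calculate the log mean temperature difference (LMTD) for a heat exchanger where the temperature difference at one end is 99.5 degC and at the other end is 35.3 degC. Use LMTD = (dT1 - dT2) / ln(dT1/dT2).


LMTD = (dT1 - dT2) / ln(dT1/dT2)
= (99.5 - 35.3) / ln(99.5 / 35.3) = 64.2 / 1.03627 = 61.95

61.95 degC


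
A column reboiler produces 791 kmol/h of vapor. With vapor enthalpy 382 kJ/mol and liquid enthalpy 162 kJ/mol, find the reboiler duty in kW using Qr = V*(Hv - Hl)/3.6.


Qr = 791 * (382 - 162) / 3.6 = 791 * 220 / 3.6 = 48340

48340 kW


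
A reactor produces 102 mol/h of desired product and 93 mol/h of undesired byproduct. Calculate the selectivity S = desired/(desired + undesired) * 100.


Selectivity = desired / (desired + undesired) * 100
Total products = 102 + 93 = 195 mol/h
S = 102 / 195 * 100
= 0.5231 * 100
= 52.31 %

52.31 %


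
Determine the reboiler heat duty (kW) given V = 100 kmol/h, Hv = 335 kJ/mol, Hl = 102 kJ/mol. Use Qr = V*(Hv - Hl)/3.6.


Qr = 100 * (335 - 102) / 3.6 = 100 * 233 / 3.6 = 6472

6472 kW


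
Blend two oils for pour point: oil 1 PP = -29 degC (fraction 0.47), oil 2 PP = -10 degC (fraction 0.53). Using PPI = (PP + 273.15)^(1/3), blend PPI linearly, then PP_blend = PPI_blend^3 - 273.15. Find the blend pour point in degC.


PPI_1 = (-29 + 273.15)^(1/3) = 6.25008
PPI_2 = (-10 + 273.15)^(1/3) = 6.408176
PPI_blend = 0.47 * 6.25008 + 0.53 * 6.408176 = 6.333871
PP_blend = 6.333871^3 - 273.15 = 254.1017 - 273.15 = -19.05

-19.05 degC


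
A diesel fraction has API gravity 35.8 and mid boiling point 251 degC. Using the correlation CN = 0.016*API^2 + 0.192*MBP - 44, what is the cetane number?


CN = 0.016 * 35.8^2 + 0.192 * 251 - 44
CN = 20.50624 + 48.192 - 44 = 24.69824

24.69824


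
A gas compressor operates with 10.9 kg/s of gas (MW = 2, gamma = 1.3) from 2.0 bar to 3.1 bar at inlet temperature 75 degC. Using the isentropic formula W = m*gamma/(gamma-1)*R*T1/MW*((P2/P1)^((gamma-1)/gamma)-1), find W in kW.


Isentropic work: W = m*(gamma/(gamma-1))*(R*T1/MW)*((P2/P1)^((gamma-1)/gamma) - 1)
T1 = 75 + 273.15 = 348.15 K
Pressure ratio = 3.1 / 2.0 = 1.55
Exponent = (1.3 - 1)/1.3 = 0.230769
(P2/P1)^exp - 1 = 1.55^0.230769 - 1 = 0.106427
W = 10.9 * 1.3 / 0.3 * 8.314 * 348.15 / 2 * 0.106427 = 7275

7275 kW


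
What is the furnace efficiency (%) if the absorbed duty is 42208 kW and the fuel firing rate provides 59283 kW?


Furnace efficiency = Q_absorbed / Q_fuel * 100
= 42208 / 59283 * 100 = 71.20

71.20 %


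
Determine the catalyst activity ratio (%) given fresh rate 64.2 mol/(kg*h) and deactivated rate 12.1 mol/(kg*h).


Activity (%) = (rate_used / rate_fresh) * 100
rate_used = 12.1, rate_fresh = 64.2
= (12.1 / 64.2) * 100
= 0.1885 * 100 = 18.85

18.85 %


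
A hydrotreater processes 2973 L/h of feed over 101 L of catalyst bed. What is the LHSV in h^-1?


LHSV = volumetric feed rate / catalyst volume
= 2973 L/h / 101 L
= 29.44 h^-1

29.44 h^-1


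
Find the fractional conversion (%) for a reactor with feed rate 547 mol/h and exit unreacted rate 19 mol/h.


X = (F_in - F_out) / F_in * 100
Moles reacted = 547 - 19 = 528
X = 528 / 547 * 100
= 0.9653 * 100
= 96.53 %

96.53 %


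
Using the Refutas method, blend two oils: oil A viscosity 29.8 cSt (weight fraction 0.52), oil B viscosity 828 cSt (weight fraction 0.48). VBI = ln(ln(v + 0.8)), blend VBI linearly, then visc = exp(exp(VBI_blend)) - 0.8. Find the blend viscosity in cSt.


Refutas method: VBN_i = 14.534*ln(ln(visc_i + 0.8)) + 10.975, blended linearly by mass fraction; since VBN is linear in VBI_i = ln(ln(visc_i + 0.8)) and the fractions sum to 1, blend VBI directly: visc = exp(exp(VBI_blend)) - 0.8
VBI_1 = ln(ln(29.8 + 0.8)) = 1.22993
VBI_2 = ln(ln(828 + 0.8)) = 1.90509
VBI_blend = 0.52 * 1.22993 + 0.48 * 1.90509 = 1.55401
visc_blend = exp(exp(1.55401)) - 0.8 = 112.5

112.5 cSt


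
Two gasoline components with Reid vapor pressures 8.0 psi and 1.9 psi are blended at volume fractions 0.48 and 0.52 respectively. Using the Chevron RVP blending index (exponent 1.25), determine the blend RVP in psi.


Chevron index: RVP_blend = (sum xi*RVPi^1.25)^(1/1.25)
RVP^1.25 terms: 0.48 * 8.0^1.25 + 0.52 * 1.9^1.25 = 7.61805
RVP_blend = 7.61805^(1/1.25) = 5.075

5.075 psi


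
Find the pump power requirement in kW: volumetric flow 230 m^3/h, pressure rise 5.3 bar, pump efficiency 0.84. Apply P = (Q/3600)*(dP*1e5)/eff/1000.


Q = 230 / 3600 = 0.0638889 m^3/s
P = 0.0638889 * (5.3 * 1e5) / 0.84 / 1000 = 40.31

40.31 kW


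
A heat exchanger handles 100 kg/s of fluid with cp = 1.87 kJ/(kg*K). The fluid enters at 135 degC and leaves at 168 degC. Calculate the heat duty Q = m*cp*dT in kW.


Q = m_dot * cp * delta_T
delta_T = 168 - 135 = 33 K
Q = 100 * 1.87 * 33
= 187 * 33
= 6171 kW

6171 kW


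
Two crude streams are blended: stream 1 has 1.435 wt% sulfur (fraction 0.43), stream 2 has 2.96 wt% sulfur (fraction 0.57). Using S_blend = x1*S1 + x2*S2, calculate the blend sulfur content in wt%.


Linear sulfur blending: S_blend = x1*S1 + x2*S2
Contribution 1: 0.43 * 1.435 = 0.61705 wt%
Contribution 2: 0.57 * 2.96 = 1.6872 wt%
S_blend = 0.61705 + 1.6872 = 2.30425

2.30425 wt%


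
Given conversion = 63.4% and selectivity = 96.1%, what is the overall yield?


Overall yield = conversion (%) * selectivity (%) / 100
Conversion = 63.4%, Selectivity = 96.1%
Y = 63.4 * 96.1 / 100
= 60.9274 %

60.9274 %


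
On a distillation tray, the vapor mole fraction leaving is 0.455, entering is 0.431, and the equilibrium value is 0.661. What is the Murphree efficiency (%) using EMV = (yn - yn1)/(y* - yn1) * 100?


Murphree vapor efficiency: EMV = (y_n - y_(n-1)) / (y*_n - y_(n-1)) * 100
EMV = (0.455 - 0.431) / (0.661 - 0.431) * 100 = 0.024 / 0.23 * 100 = 10.43

10.43 %


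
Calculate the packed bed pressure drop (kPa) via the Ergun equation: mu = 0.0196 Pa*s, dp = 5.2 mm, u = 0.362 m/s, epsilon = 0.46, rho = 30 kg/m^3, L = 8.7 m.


dp = 5.2 mm = 0.0052 m
Viscous term = 150*0.0196*0.362*(1-0.46)^2 / (0.0052^2*0.46^3) = 117913
Inertial term = 1.75*30*0.362^2*(1-0.46) / (0.0052*0.46^3) = 7339.95
dP/L = 117913 + 7339.95 = 125253 Pa/m
dP = 125253 * 8.7 / 1000 = 1090 kPa

1090 kPa


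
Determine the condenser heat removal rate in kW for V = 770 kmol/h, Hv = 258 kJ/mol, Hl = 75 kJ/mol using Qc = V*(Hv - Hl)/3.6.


Qc = 770 * (258 - 75) / 3.6 = 770 * 183 / 3.6 = 39140

39140 kW


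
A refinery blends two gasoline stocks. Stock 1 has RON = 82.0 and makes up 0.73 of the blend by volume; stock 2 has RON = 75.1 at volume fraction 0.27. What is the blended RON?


Linear blending: RON_blend = sum(vi * RONi)
Contribution 1: 0.73 * 82.0 = 59.86
Contribution 2: 0.27 * 75.1 = 20.277
RON_blend = 59.86 + 20.277 = 80.137

80.137


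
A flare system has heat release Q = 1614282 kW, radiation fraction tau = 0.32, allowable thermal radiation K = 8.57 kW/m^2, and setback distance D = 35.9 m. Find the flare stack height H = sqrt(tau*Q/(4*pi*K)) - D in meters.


tau*Q/(4*pi*K) = 0.32 * 1614282 / (4 * pi * 8.57) = 4796.66
sqrt(4796.66) = 69.2579
H = 69.2579 - 35.9 = 33.36

33.36 m


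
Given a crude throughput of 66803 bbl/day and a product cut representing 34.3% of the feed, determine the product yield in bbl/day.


Crude throughput = 66803 bbl/day
Fraction yield = 34.3%
yield = throughput * fraction / 100
yield = 66803 * 34.3 / 100 = 22913.429

22913.429 bbl/day


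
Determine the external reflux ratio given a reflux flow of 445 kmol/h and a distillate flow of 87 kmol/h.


Reflux ratio definition: R = L / D (liquid returned / distillate withdrawn)
L = 445 kmol/h, D = 87 kmol/h
R = 445 / 87 = 5.115

5.115


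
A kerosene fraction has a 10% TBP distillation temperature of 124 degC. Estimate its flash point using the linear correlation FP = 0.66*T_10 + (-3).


FP = 0.66 * 124 + (-3) = 78.84

78.84 degC


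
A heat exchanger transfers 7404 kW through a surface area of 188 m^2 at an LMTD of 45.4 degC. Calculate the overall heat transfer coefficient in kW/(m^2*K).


From Q = U*A*LMTD, U = Q / (A * LMTD)
U = 7404 / (188 * 45.4) = 7404 / 8535.2 = 0.8675

0.8675 kW/(m^2*K)


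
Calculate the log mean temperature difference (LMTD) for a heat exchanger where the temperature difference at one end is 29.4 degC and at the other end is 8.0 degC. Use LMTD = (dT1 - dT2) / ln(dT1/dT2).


LMTD = (dT1 - dT2) / ln(dT1/dT2)
= (29.4 - 8.0) / ln(29.4 / 8.0) = 21.4 / 1.30155 = 16.44

16.44 degC


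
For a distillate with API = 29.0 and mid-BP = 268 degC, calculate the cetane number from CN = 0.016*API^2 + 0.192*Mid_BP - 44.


CN = 0.016 * 29.0^2 + 0.192 * 268 - 44
CN = 13.456 + 51.456 - 44 = 20.912

20.912
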